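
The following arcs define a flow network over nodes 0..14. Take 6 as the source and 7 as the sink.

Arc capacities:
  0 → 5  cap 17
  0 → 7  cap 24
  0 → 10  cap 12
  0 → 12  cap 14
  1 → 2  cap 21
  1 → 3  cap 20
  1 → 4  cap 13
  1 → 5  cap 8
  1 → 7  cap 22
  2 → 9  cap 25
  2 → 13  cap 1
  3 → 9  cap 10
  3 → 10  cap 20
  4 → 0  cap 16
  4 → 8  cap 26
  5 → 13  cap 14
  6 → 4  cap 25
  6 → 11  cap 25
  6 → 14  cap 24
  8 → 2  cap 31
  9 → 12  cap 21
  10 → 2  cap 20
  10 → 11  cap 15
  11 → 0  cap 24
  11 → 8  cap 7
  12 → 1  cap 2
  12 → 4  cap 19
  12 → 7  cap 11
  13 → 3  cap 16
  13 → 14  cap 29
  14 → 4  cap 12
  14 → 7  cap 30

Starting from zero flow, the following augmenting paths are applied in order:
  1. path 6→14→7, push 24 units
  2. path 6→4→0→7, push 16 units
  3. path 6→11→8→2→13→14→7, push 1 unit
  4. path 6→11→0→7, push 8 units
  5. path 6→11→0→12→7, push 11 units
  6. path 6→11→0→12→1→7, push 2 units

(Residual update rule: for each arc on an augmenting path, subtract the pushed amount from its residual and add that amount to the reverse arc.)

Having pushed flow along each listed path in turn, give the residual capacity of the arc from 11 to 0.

Residual capacity of (11,0): 3

after path 1 (6→14→7, push 24): res(11,0)=24
after path 2 (6→4→0→7, push 16): res(11,0)=24
after path 3 (6→11→8→2→13→14→7, push 1): res(11,0)=24
after path 4 (6→11→0→7, push 8): res(11,0)=16
after path 5 (6→11→0→12→7, push 11): res(11,0)=5
after path 6 (6→11→0→12→1→7, push 2): res(11,0)=3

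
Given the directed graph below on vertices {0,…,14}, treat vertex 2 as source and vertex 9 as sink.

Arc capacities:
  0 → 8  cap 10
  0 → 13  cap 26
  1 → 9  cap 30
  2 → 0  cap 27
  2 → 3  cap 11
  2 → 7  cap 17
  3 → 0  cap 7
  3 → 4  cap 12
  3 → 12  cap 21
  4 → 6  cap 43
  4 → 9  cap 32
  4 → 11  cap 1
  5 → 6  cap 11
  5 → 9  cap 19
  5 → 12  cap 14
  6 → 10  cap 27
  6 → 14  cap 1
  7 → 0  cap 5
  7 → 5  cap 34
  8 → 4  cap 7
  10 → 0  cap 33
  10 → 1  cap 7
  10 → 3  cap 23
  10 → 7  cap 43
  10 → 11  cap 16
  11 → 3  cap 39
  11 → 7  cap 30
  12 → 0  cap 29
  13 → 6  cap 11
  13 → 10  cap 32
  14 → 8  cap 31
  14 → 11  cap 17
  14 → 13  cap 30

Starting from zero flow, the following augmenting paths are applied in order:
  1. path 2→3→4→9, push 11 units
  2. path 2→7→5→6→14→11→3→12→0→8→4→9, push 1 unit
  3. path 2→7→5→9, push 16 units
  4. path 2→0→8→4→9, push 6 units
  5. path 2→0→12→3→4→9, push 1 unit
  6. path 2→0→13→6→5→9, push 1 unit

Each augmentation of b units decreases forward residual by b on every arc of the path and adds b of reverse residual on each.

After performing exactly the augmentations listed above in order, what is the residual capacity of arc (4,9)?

Residual capacity of (4,9): 13

after path 1 (2→3→4→9, push 11): res(4,9)=21
after path 2 (2→7→5→6→14→11→3→12→0→8→4→9, push 1): res(4,9)=20
after path 3 (2→7→5→9, push 16): res(4,9)=20
after path 4 (2→0→8→4→9, push 6): res(4,9)=14
after path 5 (2→0→12→3→4→9, push 1): res(4,9)=13
after path 6 (2→0→13→6→5→9, push 1): res(4,9)=13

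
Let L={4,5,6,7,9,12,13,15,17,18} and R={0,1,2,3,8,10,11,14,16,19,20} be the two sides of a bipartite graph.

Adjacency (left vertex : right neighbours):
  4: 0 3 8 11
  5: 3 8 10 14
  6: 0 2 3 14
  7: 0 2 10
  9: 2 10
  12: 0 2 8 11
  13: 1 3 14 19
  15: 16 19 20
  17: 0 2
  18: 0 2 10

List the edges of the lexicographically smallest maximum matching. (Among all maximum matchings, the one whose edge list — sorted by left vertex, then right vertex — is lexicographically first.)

|M| = 9 (so the lex-smallest maximum matching has 9 edges)
process left vertices in ascending order; for each, take the smallest-labelled available neighbour that still permits 9 edges overall, or leave it unmatched if none does
lex-smallest matching: {4-3, 5-8, 6-14, 7-0, 9-2, 12-11, 13-1, 15-16, 18-10}

Lex-smallest maximum matching: {(4,3), (5,8), (6,14), (7,0), (9,2), (12,11), (13,1), (15,16), (18,10)}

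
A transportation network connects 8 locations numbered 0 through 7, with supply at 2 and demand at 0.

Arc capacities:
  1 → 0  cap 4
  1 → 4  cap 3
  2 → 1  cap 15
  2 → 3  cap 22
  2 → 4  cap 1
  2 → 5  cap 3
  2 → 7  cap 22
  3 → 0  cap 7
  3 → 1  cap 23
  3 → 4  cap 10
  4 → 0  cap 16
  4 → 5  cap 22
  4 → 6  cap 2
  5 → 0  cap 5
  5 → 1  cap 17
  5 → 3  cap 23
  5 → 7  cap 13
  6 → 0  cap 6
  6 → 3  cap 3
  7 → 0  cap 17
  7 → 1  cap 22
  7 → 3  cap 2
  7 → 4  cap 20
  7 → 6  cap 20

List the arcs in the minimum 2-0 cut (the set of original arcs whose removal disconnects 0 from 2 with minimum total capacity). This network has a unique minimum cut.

Min-cut arcs: {(1,0), (1,4), (2,4), (2,5), (2,7), (3,0), (3,4)} (total capacity 50)

augment #1: 2→1→0 push 4
augment #2: 2→3→0 push 7
augment #3: 2→4→0 push 1
augment #4: 2→5→0 push 3
augment #5: 2→7→0 push 17
augment #6: 2→1→4→0 push 3
augment #7: 2→3→4→0 push 10
augment #8: 2→7→4→0 push 2
augment #9: 2→7→6→0 push 3
max flow = 50; residual-reachable set from 2 gives S-side
cut edges (S→T): {(1,0), (1,4), (2,4), (2,5), (2,7), (3,0), (3,4)} total cap 50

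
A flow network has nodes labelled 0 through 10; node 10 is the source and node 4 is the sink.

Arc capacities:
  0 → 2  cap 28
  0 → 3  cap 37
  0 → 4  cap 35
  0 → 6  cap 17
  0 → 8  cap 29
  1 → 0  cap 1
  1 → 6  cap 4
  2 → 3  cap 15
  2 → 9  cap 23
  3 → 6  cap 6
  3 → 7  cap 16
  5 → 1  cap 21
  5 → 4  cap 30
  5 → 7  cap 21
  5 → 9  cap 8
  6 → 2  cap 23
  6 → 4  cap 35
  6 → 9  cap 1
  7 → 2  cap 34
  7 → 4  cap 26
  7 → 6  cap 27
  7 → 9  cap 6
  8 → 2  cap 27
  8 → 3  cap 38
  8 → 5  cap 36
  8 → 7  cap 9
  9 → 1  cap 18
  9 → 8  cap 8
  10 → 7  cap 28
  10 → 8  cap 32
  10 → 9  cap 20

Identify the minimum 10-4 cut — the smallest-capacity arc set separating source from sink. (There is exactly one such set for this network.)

Min-cut arcs: {(1,0), (1,6), (9,8), (10,7), (10,8)} (total capacity 73)

augment #1: 10→7→4 push 26
augment #2: 10→7→6→4 push 2
augment #3: 10→8→5→4 push 30
augment #4: 10→8→3→6→4 push 2
augment #5: 10→9→1→0→4 push 1
augment #6: 10→9→1→6→4 push 4
augment #7: 10→9→8→3→6→4 push 4
augment #8: 10→9→8→7→6→4 push 4
max flow = 73; residual-reachable set from 10 gives S-side
cut edges (S→T): {(1,0), (1,6), (9,8), (10,7), (10,8)} total cap 73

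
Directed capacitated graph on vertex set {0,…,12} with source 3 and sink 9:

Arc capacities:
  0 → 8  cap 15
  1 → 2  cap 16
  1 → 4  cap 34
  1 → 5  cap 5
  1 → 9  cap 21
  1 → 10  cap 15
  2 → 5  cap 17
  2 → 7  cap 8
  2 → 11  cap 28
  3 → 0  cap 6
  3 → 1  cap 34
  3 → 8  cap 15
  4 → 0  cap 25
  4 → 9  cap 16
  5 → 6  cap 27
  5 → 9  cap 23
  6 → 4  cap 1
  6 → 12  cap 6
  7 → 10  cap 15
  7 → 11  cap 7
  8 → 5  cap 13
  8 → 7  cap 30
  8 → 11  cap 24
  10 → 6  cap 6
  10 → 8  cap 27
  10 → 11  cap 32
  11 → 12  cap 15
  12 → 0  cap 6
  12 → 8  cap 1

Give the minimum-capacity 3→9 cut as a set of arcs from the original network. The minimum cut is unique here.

Min-cut arcs: {(3,1), (6,4), (8,5)} (total capacity 48)

augment #1: 3→1→9 push 21
augment #2: 3→1→4→9 push 13
augment #3: 3→8→5→9 push 13
augment #4: 3→8→7→10→6→4→9 push 1
max flow = 48; residual-reachable set from 3 gives S-side
cut edges (S→T): {(3,1), (6,4), (8,5)} total cap 48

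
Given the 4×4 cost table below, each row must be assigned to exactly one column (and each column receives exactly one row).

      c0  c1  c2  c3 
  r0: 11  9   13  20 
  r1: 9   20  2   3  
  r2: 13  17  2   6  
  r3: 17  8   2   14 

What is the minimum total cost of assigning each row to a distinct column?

optimal assignment: row0→col0 (cost 11), row1→col3 (cost 3), row2→col2 (cost 2), row3→col1 (cost 8)
total = 11 + 3 + 2 + 8 = 24

Minimum assignment cost: 24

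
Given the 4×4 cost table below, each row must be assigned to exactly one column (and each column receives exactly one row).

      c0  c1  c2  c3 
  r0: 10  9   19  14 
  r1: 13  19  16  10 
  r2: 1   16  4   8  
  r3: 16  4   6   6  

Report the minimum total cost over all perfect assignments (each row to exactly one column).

Minimum assignment cost: 26

optimal assignment: row0→col1 (cost 9), row1→col3 (cost 10), row2→col0 (cost 1), row3→col2 (cost 6)
total = 9 + 10 + 1 + 6 = 26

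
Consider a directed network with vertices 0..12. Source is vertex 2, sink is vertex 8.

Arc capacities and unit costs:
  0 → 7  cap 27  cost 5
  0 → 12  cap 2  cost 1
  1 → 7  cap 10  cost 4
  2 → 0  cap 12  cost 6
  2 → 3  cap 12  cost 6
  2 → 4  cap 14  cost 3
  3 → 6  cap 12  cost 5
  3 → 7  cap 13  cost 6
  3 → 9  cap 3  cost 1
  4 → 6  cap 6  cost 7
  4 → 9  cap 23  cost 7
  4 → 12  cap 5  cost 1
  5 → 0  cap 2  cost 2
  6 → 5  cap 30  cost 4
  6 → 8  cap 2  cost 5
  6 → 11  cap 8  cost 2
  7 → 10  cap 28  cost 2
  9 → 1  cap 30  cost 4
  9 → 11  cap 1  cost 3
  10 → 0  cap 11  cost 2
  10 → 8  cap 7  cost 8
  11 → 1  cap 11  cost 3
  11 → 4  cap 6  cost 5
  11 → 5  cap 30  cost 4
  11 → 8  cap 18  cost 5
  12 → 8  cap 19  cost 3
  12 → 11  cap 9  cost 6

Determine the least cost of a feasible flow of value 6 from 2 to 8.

shortest-cost path #1: 2→4→12→8 push 5 @ unit cost 7 (adds 35)
shortest-cost path #2: 2→0→12→8 push 1 @ unit cost 10 (adds 10)
total cost = 45

Minimum cost for 6 units: 45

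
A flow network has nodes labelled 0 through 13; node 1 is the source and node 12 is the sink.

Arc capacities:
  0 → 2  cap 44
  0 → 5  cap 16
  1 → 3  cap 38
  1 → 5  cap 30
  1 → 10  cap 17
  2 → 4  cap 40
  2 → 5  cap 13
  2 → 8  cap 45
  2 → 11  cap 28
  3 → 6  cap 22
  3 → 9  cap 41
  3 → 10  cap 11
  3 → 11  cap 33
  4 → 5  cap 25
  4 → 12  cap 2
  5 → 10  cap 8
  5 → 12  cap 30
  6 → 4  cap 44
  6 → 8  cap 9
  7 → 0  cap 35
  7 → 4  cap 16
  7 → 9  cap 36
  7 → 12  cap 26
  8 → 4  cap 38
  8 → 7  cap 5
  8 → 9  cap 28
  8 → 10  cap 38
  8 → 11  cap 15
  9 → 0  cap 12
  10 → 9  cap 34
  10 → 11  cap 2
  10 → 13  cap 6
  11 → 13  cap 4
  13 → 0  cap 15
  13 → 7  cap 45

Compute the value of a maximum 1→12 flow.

Maximum flow value: 47

augment #1: 1→5→12 bottleneck 30, total now 30
augment #2: 1→3→6→4→12 bottleneck 2, total now 32
augment #3: 1→10→13→7→12 bottleneck 6, total now 38
augment #4: 1→3→6→8→7→12 bottleneck 5, total now 43
augment #5: 1→3→11→13→7→12 bottleneck 4, total now 47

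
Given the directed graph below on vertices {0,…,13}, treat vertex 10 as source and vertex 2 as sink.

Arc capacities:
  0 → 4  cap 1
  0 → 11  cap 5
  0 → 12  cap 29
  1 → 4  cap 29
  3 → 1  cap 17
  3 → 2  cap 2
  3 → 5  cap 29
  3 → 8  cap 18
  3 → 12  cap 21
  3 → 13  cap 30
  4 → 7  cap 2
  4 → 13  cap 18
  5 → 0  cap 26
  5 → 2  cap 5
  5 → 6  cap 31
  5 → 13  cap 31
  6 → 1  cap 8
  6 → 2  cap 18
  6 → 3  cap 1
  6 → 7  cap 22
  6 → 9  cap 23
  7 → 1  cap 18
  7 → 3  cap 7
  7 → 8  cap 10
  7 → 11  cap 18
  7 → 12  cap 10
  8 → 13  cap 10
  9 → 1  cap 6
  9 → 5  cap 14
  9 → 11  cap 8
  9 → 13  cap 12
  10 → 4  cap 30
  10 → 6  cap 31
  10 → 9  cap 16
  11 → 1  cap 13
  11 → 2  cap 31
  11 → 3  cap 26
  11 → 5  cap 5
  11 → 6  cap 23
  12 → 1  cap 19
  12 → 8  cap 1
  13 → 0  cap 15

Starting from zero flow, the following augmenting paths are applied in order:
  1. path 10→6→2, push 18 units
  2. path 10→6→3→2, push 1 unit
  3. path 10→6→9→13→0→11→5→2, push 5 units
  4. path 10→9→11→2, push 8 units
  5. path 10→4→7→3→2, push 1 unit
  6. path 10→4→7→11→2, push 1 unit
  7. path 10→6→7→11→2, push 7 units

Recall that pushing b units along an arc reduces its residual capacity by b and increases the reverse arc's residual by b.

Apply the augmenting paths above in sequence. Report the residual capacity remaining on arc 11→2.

after path 1 (10→6→2, push 18): res(11,2)=31
after path 2 (10→6→3→2, push 1): res(11,2)=31
after path 3 (10→6→9→13→0→11→5→2, push 5): res(11,2)=31
after path 4 (10→9→11→2, push 8): res(11,2)=23
after path 5 (10→4→7→3→2, push 1): res(11,2)=23
after path 6 (10→4→7→11→2, push 1): res(11,2)=22
after path 7 (10→6→7→11→2, push 7): res(11,2)=15

Residual capacity of (11,2): 15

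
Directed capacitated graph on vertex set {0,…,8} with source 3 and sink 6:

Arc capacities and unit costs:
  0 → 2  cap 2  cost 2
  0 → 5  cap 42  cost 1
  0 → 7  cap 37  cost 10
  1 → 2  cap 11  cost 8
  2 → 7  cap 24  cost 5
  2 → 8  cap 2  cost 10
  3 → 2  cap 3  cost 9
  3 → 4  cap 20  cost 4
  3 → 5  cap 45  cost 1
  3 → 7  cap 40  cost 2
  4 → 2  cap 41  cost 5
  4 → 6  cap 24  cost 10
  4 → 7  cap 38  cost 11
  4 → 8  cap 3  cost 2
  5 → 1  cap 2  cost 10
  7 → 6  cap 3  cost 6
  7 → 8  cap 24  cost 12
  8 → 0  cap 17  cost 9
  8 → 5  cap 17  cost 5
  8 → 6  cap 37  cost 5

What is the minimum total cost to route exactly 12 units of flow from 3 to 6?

shortest-cost path #1: 3→7→6 push 3 @ unit cost 8 (adds 24)
shortest-cost path #2: 3→4→8→6 push 3 @ unit cost 11 (adds 33)
shortest-cost path #3: 3→4→6 push 6 @ unit cost 14 (adds 84)
total cost = 141

Minimum cost for 12 units: 141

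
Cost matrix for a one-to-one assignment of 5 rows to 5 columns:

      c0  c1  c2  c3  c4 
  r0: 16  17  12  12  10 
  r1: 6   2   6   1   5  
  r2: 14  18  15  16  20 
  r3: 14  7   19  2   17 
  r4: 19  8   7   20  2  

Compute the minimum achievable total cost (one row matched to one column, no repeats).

optimal assignment: row0→col2 (cost 12), row1→col1 (cost 2), row2→col0 (cost 14), row3→col3 (cost 2), row4→col4 (cost 2)
total = 12 + 2 + 14 + 2 + 2 = 32

Minimum assignment cost: 32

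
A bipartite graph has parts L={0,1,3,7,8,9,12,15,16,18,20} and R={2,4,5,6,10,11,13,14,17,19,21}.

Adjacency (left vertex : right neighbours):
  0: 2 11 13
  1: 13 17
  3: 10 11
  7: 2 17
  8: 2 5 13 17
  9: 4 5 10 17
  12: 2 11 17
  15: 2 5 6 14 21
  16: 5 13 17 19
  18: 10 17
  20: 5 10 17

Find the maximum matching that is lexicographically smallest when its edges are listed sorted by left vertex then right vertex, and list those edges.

Lex-smallest maximum matching: {(0,2), (1,13), (3,10), (7,17), (8,5), (9,4), (12,11), (15,6), (16,19)}

|M| = 9 (so the lex-smallest maximum matching has 9 edges)
process left vertices in ascending order; for each, take the smallest-labelled available neighbour that still permits 9 edges overall, or leave it unmatched if none does
lex-smallest matching: {0-2, 1-13, 3-10, 7-17, 8-5, 9-4, 12-11, 15-6, 16-19}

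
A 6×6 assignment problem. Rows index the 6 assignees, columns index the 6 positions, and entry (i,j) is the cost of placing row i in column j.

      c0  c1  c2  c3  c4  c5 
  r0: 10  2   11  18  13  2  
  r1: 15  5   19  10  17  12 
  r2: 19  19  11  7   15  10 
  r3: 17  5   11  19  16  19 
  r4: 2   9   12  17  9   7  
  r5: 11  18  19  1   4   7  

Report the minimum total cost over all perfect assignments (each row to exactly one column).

optimal assignment: row0→col5 (cost 2), row1→col1 (cost 5), row2→col3 (cost 7), row3→col2 (cost 11), row4→col0 (cost 2), row5→col4 (cost 4)
total = 2 + 5 + 7 + 11 + 2 + 4 = 31

Minimum assignment cost: 31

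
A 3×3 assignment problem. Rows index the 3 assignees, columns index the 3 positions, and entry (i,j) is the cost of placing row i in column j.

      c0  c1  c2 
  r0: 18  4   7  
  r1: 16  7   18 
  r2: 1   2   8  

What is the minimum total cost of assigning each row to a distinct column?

Minimum assignment cost: 15

optimal assignment: row0→col2 (cost 7), row1→col1 (cost 7), row2→col0 (cost 1)
total = 7 + 7 + 1 = 15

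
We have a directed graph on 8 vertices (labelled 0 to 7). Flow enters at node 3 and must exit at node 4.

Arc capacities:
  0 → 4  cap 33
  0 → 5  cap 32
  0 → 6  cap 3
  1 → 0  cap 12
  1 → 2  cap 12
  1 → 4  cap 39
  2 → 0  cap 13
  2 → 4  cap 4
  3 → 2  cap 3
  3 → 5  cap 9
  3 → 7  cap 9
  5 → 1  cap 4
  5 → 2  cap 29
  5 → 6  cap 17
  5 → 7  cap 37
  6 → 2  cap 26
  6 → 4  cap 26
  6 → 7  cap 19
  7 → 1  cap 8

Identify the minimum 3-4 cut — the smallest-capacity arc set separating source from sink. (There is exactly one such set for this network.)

augment #1: 3→2→4 push 3
augment #2: 3→5→1→4 push 4
augment #3: 3→5→2→4 push 1
augment #4: 3→5→6→4 push 4
augment #5: 3→7→1→4 push 8
max flow = 20; residual-reachable set from 3 gives S-side
cut edges (S→T): {(3,2), (3,5), (7,1)} total cap 20

Min-cut arcs: {(3,2), (3,5), (7,1)} (total capacity 20)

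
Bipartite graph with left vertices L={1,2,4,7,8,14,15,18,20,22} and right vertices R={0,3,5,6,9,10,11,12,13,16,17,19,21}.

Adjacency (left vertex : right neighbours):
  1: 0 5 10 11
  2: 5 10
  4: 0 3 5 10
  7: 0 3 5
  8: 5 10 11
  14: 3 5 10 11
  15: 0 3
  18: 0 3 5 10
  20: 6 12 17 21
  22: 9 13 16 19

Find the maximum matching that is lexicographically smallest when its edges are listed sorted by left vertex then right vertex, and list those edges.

|M| = 7 (so the lex-smallest maximum matching has 7 edges)
process left vertices in ascending order; for each, take the smallest-labelled available neighbour that still permits 7 edges overall, or leave it unmatched if none does
lex-smallest matching: {1-0, 2-5, 4-3, 8-10, 14-11, 20-6, 22-9}

Lex-smallest maximum matching: {(1,0), (2,5), (4,3), (8,10), (14,11), (20,6), (22,9)}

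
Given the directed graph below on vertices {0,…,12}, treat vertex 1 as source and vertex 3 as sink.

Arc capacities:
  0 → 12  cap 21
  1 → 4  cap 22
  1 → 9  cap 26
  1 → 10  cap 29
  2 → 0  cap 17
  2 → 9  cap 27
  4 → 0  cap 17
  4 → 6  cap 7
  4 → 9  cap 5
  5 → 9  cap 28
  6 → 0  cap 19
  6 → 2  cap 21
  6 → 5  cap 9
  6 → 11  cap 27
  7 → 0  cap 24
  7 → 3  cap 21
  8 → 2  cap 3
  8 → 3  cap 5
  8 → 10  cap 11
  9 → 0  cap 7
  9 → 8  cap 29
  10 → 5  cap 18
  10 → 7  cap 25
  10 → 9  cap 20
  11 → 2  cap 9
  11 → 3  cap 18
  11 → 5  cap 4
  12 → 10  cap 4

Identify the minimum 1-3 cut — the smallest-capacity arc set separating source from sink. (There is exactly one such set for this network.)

augment #1: 1→9→8→3 push 5
augment #2: 1→10→7→3 push 21
augment #3: 1→4→6→11→3 push 7
max flow = 33; residual-reachable set from 1 gives S-side
cut edges (S→T): {(4,6), (7,3), (8,3)} total cap 33

Min-cut arcs: {(4,6), (7,3), (8,3)} (total capacity 33)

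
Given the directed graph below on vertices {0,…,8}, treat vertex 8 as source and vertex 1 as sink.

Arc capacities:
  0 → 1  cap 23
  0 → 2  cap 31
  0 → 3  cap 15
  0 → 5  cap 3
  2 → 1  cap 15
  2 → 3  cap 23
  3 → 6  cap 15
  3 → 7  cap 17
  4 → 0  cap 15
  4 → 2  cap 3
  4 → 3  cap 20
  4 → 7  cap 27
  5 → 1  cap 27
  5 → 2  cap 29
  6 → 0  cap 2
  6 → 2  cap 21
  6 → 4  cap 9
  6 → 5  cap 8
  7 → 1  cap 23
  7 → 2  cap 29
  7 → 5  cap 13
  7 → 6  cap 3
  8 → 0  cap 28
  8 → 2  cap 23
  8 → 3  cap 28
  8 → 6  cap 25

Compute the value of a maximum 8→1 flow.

Maximum flow value: 75

augment #1: 8→0→1 bottleneck 23, total now 23
augment #2: 8→2→1 bottleneck 15, total now 38
augment #3: 8→0→5→1 bottleneck 3, total now 41
augment #4: 8→3→7→1 bottleneck 17, total now 58
augment #5: 8→6→5→1 bottleneck 8, total now 66
augment #6: 8→6→4→7→1 bottleneck 6, total now 72
augment #7: 8→6→4→7→5→1 bottleneck 3, total now 75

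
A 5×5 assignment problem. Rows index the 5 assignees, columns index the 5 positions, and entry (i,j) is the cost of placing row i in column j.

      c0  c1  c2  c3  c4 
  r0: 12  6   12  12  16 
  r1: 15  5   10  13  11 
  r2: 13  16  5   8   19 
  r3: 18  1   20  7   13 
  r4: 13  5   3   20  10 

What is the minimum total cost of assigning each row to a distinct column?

optimal assignment: row0→col0 (cost 12), row1→col4 (cost 11), row2→col3 (cost 8), row3→col1 (cost 1), row4→col2 (cost 3)
total = 12 + 11 + 8 + 1 + 3 = 35

Minimum assignment cost: 35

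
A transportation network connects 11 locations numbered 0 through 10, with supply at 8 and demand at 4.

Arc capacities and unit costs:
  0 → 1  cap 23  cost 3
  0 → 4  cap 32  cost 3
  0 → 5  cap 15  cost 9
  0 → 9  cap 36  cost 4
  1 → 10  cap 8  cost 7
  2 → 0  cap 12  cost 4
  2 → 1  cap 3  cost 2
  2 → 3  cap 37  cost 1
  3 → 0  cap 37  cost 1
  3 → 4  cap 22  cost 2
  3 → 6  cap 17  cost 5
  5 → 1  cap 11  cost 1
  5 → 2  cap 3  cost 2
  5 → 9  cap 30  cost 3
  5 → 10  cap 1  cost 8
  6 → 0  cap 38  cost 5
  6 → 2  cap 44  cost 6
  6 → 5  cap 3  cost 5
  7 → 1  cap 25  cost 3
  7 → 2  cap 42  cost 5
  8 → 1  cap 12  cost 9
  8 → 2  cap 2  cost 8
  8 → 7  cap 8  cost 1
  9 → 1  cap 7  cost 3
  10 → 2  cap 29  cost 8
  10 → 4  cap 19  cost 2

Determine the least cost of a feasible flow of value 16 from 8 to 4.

Minimum cost for 16 units: 202

shortest-cost path #1: 8→7→2→3→4 push 8 @ unit cost 9 (adds 72)
shortest-cost path #2: 8→2→3→4 push 2 @ unit cost 11 (adds 22)
shortest-cost path #3: 8→1→10→4 push 6 @ unit cost 18 (adds 108)
total cost = 202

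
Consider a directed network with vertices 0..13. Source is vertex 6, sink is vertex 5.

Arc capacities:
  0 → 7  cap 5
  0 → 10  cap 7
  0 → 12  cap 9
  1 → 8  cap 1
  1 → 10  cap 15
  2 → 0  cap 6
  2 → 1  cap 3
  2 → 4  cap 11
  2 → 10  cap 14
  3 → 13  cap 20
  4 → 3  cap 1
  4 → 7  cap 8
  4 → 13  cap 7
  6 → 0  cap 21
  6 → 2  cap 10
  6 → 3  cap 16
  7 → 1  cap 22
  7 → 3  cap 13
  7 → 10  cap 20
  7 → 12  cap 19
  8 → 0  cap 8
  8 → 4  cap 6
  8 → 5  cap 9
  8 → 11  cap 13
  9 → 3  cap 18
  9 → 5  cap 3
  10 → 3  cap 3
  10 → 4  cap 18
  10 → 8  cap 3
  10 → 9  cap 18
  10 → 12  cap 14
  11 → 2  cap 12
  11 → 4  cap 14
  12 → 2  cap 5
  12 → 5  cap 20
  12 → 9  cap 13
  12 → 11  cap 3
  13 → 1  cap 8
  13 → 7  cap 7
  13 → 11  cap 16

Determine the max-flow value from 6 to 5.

augment #1: 6→0→12→5 bottleneck 9, total now 9
augment #2: 6→0→7→12→5 bottleneck 5, total now 14
augment #3: 6→0→10→8→5 bottleneck 3, total now 17
augment #4: 6→0→10→9→5 bottleneck 3, total now 20
augment #5: 6→0→10→12→5 bottleneck 1, total now 21
augment #6: 6→2→1→8→5 bottleneck 1, total now 22
augment #7: 6→2→10→12→5 bottleneck 5, total now 27

Maximum flow value: 27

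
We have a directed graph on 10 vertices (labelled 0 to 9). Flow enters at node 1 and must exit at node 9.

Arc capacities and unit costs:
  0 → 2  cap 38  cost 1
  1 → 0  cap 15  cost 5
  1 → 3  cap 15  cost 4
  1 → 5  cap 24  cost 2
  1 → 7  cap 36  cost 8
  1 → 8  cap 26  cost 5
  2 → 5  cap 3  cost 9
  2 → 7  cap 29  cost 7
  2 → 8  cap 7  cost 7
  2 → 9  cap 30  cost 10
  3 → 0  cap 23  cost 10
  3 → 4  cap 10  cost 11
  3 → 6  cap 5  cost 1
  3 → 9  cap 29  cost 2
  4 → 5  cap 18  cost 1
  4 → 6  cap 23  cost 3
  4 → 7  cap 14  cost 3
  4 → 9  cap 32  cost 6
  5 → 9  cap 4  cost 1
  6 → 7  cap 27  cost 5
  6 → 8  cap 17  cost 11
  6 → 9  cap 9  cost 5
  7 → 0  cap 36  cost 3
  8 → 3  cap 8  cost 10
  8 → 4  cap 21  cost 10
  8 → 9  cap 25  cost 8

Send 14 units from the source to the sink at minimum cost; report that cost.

Minimum cost for 14 units: 72

shortest-cost path #1: 1→5→9 push 4 @ unit cost 3 (adds 12)
shortest-cost path #2: 1→3→9 push 10 @ unit cost 6 (adds 60)
total cost = 72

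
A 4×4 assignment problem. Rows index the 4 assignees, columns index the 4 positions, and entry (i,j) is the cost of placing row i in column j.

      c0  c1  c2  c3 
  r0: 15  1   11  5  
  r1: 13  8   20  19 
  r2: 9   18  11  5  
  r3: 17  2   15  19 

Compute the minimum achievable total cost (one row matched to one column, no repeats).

Minimum assignment cost: 31

one of 2 optimal assignments: row0→col2 (cost 11), row1→col0 (cost 13), row2→col3 (cost 5), row3→col1 (cost 2)
total = 11 + 13 + 5 + 2 = 31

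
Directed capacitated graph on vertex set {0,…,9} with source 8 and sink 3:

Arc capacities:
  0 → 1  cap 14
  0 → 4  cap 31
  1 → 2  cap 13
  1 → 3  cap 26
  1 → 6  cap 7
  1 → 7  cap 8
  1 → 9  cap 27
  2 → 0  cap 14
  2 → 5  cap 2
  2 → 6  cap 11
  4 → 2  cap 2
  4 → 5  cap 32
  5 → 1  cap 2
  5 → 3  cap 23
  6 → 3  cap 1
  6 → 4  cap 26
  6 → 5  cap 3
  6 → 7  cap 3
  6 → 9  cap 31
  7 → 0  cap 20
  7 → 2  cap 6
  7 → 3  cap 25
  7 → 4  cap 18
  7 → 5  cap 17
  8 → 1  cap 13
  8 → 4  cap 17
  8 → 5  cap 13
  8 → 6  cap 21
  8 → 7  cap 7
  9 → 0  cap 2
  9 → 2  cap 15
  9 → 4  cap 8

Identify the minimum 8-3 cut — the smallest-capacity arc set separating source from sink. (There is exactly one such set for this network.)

augment #1: 8→1→3 push 13
augment #2: 8→5→3 push 13
augment #3: 8→6→3 push 1
augment #4: 8→7→3 push 7
augment #5: 8→4→5→3 push 10
augment #6: 8→6→7→3 push 3
augment #7: 8→4→5→1→3 push 2
augment #8: 8→4→2→0→1→3 push 2
augment #9: 8→6→9→0→1→3 push 2
augment #10: 8→6→9→2→0→1→3 push 7
augment #11: 8→6→9→2→0→1→7→3 push 3
max flow = 63; residual-reachable set from 8 gives S-side
cut edges (S→T): {(0,1), (5,1), (5,3), (6,3), (6,7), (8,1), (8,7)} total cap 63

Min-cut arcs: {(0,1), (5,1), (5,3), (6,3), (6,7), (8,1), (8,7)} (total capacity 63)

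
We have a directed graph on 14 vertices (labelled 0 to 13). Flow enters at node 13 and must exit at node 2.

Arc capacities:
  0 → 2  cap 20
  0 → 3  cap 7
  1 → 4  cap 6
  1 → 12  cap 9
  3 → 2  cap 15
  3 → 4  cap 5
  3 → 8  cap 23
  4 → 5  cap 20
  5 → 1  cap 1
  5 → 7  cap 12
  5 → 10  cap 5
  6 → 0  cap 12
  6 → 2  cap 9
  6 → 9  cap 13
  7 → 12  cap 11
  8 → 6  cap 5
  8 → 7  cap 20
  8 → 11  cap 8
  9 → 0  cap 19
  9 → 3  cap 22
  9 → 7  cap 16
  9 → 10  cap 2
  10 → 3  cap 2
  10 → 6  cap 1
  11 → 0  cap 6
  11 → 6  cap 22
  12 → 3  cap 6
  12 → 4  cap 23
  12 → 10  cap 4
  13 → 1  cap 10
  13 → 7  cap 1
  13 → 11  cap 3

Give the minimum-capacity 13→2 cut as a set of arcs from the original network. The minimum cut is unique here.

augment #1: 13→11→0→2 push 3
augment #2: 13→1→12→3→2 push 6
augment #3: 13→1→12→10→3→2 push 2
augment #4: 13→1→12→10→6→2 push 1
max flow = 12; residual-reachable set from 13 gives S-side
cut edges (S→T): {(10,3), (10,6), (12,3), (13,11)} total cap 12

Min-cut arcs: {(10,3), (10,6), (12,3), (13,11)} (total capacity 12)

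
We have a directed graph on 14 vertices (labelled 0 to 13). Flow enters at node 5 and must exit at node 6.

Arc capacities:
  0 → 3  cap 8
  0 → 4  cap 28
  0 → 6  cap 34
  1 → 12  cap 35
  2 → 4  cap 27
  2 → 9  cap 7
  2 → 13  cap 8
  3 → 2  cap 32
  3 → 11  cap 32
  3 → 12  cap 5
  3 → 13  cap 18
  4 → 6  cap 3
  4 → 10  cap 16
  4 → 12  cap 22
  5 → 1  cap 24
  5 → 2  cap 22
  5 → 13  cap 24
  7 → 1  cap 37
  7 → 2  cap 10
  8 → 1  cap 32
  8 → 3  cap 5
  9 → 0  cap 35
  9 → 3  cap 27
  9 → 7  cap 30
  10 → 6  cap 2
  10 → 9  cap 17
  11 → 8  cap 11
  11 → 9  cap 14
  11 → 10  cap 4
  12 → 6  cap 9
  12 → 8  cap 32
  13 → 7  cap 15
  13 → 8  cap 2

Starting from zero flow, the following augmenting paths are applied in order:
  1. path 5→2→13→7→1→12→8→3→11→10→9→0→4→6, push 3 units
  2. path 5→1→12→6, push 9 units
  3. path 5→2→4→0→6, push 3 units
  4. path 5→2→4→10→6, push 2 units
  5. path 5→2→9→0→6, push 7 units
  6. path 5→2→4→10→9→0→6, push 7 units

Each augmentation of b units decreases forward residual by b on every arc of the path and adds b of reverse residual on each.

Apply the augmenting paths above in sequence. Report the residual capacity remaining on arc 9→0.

Residual capacity of (9,0): 18

after path 1 (5→2→13→7→1→12→8→3→11→10→9→0→4→6, push 3): res(9,0)=32
after path 2 (5→1→12→6, push 9): res(9,0)=32
after path 3 (5→2→4→0→6, push 3): res(9,0)=32
after path 4 (5→2→4→10→6, push 2): res(9,0)=32
after path 5 (5→2→9→0→6, push 7): res(9,0)=25
after path 6 (5→2→4→10→9→0→6, push 7): res(9,0)=18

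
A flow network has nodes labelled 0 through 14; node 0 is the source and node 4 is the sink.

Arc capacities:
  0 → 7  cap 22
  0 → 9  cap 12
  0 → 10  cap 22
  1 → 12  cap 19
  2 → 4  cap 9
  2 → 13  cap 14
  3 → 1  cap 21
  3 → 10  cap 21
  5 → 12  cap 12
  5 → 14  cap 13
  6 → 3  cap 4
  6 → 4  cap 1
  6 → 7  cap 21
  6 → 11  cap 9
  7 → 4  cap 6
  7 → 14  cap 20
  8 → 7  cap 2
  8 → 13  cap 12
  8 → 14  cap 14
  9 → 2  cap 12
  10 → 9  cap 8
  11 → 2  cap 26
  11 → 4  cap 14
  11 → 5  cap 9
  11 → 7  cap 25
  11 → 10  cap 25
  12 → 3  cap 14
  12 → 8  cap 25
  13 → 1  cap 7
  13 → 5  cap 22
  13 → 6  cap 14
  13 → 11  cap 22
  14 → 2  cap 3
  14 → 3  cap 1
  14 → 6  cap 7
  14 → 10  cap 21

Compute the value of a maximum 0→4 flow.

augment #1: 0→7→4 bottleneck 6, total now 6
augment #2: 0→9→2→4 bottleneck 9, total now 15
augment #3: 0→7→14→6→4 bottleneck 1, total now 16
augment #4: 0→7→14→6→11→4 bottleneck 6, total now 22
augment #5: 0→9→2→13→11→4 bottleneck 3, total now 25
augment #6: 0→7→14→2→13→11→4 bottleneck 3, total now 28
augment #7: 0→7→14→3→1→12→8→13→11→4 bottleneck 1, total now 29

Maximum flow value: 29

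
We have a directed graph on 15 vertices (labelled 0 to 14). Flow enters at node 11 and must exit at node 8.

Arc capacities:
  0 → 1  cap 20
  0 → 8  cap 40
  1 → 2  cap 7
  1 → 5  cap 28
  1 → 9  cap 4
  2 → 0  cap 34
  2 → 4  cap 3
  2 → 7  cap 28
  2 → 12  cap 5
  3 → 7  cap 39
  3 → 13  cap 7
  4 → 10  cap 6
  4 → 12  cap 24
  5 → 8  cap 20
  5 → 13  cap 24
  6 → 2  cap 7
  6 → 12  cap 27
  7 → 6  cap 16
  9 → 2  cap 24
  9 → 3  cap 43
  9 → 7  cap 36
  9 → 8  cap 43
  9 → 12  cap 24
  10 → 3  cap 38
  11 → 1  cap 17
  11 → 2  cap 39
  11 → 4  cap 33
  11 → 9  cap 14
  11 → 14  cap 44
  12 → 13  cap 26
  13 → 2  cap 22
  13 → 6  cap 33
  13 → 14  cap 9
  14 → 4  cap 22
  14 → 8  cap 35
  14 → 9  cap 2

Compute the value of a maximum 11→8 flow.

Maximum flow value: 102

augment #1: 11→9→8 bottleneck 14, total now 14
augment #2: 11→14→8 bottleneck 35, total now 49
augment #3: 11→1→5→8 bottleneck 17, total now 66
augment #4: 11→2→0→8 bottleneck 34, total now 100
augment #5: 11→14→9→8 bottleneck 2, total now 102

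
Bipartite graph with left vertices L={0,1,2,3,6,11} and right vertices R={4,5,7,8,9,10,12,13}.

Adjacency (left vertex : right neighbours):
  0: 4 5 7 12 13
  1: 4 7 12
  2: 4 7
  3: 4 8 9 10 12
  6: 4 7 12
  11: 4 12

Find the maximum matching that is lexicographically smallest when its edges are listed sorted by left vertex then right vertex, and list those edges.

Lex-smallest maximum matching: {(0,5), (1,4), (2,7), (3,8), (6,12)}

|M| = 5 (so the lex-smallest maximum matching has 5 edges)
process left vertices in ascending order; for each, take the smallest-labelled available neighbour that still permits 5 edges overall, or leave it unmatched if none does
lex-smallest matching: {0-5, 1-4, 2-7, 3-8, 6-12}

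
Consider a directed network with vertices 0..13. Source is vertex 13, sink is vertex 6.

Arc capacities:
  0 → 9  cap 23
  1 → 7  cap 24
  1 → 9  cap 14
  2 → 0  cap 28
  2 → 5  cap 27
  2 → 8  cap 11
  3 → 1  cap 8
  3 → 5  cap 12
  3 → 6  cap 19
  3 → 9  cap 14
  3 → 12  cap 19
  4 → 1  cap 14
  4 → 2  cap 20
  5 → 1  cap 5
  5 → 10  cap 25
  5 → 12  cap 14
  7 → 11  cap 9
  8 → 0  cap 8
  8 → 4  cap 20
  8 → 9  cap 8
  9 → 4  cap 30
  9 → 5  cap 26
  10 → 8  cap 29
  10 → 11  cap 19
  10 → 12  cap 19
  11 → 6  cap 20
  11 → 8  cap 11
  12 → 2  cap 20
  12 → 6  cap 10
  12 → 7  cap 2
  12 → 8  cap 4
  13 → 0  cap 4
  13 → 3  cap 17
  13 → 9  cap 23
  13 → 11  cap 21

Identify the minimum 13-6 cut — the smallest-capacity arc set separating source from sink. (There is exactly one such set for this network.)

Min-cut arcs: {(11,6), (12,6), (13,3)} (total capacity 47)

augment #1: 13→3→6 push 17
augment #2: 13→11→6 push 20
augment #3: 13→9→5→12→6 push 10
max flow = 47; residual-reachable set from 13 gives S-side
cut edges (S→T): {(11,6), (12,6), (13,3)} total cap 47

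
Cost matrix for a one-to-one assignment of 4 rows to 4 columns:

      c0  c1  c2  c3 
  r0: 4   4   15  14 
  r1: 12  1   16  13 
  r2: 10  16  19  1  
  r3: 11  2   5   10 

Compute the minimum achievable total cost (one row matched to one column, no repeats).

optimal assignment: row0→col0 (cost 4), row1→col1 (cost 1), row2→col3 (cost 1), row3→col2 (cost 5)
total = 4 + 1 + 1 + 5 = 11

Minimum assignment cost: 11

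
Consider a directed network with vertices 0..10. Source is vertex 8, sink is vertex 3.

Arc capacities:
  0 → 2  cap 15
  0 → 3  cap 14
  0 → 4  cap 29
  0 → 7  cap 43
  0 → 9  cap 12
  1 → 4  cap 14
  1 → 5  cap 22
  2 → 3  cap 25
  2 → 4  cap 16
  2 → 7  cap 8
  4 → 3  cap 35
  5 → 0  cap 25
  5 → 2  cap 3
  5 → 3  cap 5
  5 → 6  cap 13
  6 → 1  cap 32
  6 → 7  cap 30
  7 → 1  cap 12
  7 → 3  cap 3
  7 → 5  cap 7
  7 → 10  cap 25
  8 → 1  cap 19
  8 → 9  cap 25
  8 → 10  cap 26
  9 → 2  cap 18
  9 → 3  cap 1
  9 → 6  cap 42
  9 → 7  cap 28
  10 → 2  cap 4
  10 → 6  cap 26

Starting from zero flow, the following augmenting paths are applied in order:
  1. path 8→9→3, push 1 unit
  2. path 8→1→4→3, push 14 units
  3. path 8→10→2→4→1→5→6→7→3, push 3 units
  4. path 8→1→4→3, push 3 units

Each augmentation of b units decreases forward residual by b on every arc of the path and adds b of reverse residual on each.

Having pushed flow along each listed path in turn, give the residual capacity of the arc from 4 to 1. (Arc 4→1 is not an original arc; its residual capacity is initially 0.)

after path 1 (8→9→3, push 1): res(4,1)=0
after path 2 (8→1→4→3, push 14): res(4,1)=14
after path 3 (8→10→2→4→1→5→6→7→3, push 3): res(4,1)=11
after path 4 (8→1→4→3, push 3): res(4,1)=14

Residual capacity of (4,1): 14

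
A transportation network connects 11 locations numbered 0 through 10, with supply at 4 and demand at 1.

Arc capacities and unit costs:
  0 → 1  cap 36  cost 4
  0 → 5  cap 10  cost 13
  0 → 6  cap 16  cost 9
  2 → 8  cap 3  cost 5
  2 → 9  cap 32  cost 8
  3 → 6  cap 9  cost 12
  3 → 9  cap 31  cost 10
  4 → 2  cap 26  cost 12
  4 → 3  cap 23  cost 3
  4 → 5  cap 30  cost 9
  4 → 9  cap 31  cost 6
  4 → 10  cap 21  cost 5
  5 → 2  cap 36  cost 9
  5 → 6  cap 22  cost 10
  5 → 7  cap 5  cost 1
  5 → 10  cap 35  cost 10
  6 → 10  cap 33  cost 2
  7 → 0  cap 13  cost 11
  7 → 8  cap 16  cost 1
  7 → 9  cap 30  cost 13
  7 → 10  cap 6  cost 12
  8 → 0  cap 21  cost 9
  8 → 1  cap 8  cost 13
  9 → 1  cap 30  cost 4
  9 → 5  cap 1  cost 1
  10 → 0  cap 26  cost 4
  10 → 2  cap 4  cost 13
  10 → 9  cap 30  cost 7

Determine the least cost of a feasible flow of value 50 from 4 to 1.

Minimum cost for 50 units: 560

shortest-cost path #1: 4→9→1 push 30 @ unit cost 10 (adds 300)
shortest-cost path #2: 4→10→0→1 push 20 @ unit cost 13 (adds 260)
total cost = 560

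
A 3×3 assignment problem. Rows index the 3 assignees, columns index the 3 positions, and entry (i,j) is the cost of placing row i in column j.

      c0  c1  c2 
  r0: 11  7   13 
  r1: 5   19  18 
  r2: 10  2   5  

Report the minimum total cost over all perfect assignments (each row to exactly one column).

optimal assignment: row0→col1 (cost 7), row1→col0 (cost 5), row2→col2 (cost 5)
total = 7 + 5 + 5 = 17

Minimum assignment cost: 17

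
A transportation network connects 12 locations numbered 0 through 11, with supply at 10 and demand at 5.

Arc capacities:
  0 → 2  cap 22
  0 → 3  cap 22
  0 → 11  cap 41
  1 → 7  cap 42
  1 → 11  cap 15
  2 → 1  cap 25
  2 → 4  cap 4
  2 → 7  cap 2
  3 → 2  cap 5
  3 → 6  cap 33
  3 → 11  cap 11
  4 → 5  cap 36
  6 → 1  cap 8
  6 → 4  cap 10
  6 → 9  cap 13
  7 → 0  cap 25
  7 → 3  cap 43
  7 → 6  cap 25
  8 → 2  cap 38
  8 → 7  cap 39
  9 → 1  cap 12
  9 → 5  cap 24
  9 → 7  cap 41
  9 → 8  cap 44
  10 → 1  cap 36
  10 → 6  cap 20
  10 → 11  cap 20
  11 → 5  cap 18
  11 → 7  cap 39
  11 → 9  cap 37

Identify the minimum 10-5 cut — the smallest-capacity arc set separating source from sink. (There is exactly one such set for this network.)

augment #1: 10→11→5 push 18
augment #2: 10→6→4→5 push 10
augment #3: 10→6→9→5 push 10
augment #4: 10→11→9→5 push 2
augment #5: 10→1→11→9→5 push 12
augment #6: 10→1→7→0→2→4→5 push 4
max flow = 56; residual-reachable set from 10 gives S-side
cut edges (S→T): {(2,4), (6,4), (9,5), (11,5)} total cap 56

Min-cut arcs: {(2,4), (6,4), (9,5), (11,5)} (total capacity 56)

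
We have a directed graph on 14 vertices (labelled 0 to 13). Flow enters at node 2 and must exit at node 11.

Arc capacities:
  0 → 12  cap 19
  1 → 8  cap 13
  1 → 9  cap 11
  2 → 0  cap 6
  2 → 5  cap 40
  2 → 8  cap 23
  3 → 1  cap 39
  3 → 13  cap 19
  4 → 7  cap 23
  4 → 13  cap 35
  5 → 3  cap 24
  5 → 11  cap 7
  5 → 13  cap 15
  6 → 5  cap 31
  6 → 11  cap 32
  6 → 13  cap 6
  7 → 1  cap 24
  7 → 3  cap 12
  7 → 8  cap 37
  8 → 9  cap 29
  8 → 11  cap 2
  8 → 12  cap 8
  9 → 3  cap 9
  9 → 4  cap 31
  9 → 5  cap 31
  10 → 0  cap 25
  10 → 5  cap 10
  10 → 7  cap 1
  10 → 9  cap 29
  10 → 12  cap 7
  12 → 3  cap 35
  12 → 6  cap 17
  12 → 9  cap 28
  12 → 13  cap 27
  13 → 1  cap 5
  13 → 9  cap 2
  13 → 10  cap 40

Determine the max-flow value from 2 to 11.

augment #1: 2→5→11 bottleneck 7, total now 7
augment #2: 2→8→11 bottleneck 2, total now 9
augment #3: 2→0→12→6→11 bottleneck 6, total now 15
augment #4: 2→8→12→6→11 bottleneck 8, total now 23
augment #5: 2→5→13→10→12→6→11 bottleneck 3, total now 26

Maximum flow value: 26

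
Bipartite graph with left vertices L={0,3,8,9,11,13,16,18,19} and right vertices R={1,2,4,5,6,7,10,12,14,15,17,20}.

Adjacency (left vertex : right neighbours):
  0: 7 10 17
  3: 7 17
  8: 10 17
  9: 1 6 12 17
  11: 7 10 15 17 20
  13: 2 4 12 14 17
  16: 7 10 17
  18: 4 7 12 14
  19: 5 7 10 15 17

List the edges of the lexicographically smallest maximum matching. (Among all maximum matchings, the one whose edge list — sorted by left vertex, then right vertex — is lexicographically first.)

|M| = 8 (so the lex-smallest maximum matching has 8 edges)
process left vertices in ascending order; for each, take the smallest-labelled available neighbour that still permits 8 edges overall, or leave it unmatched if none does
lex-smallest matching: {0-7, 3-17, 8-10, 9-1, 11-15, 13-2, 18-4, 19-5}

Lex-smallest maximum matching: {(0,7), (3,17), (8,10), (9,1), (11,15), (13,2), (18,4), (19,5)}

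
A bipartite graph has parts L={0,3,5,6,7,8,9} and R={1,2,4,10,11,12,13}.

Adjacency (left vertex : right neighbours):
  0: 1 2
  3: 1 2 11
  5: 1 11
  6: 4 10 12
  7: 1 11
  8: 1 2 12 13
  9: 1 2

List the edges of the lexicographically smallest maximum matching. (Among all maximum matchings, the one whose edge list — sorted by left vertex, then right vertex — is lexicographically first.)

Lex-smallest maximum matching: {(0,1), (3,2), (5,11), (6,4), (8,12)}

|M| = 5 (so the lex-smallest maximum matching has 5 edges)
process left vertices in ascending order; for each, take the smallest-labelled available neighbour that still permits 5 edges overall, or leave it unmatched if none does
lex-smallest matching: {0-1, 3-2, 5-11, 6-4, 8-12}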